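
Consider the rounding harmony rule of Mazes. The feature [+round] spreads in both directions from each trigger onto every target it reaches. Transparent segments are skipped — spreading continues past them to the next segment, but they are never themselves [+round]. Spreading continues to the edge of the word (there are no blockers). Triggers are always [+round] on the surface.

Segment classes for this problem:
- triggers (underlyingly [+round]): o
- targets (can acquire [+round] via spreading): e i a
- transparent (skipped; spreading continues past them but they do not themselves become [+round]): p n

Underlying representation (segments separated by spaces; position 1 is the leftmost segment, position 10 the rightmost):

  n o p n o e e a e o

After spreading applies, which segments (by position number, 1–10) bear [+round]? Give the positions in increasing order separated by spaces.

2 5 6 7 8 9 10

From /o/ at 2 rightward: 3 /p/ transparent; 4 /n/ transparent; 5 /o/ is itself a trigger — this domain ends here.
From /o/ at 2 leftward: 1 /n/ transparent; word edge.
From /o/ at 5 rightward: 6 /e/ → [+round]; 7 /e/ → [+round]; 8 /a/ → [+round]; 9 /e/ → [+round]; 10 /o/ is itself a trigger — this domain ends here.
From /o/ at 5 leftward: 4 /n/ transparent; 3 /p/ transparent; 2 /o/ is itself a trigger — this domain ends here.
From /o/ at 10 rightward: word edge.
From /o/ at 10 leftward: 9 /e/ → [+round]; 8 /a/ → [+round]; 7 /e/ → [+round]; 6 /e/ → [+round]; 5 /o/ is itself a trigger — this domain ends here.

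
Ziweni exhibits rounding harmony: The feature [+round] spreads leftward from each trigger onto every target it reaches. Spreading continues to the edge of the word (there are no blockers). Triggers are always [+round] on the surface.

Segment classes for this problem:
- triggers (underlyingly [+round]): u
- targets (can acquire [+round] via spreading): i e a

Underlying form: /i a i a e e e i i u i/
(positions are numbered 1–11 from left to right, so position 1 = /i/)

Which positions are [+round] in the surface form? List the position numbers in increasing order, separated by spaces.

From /u/ at 10 leftward: 9 /i/ → [+round]; 8 /i/ → [+round]; 7 /e/ → [+round]; 6 /e/ → [+round]; 5 /e/ → [+round]; 4 /a/ → [+round]; 3 /i/ → [+round]; 2 /a/ → [+round]; 1 /i/ → [+round]; word edge.
Target with no active source: position 11 stays [-round].

1 2 3 4 5 6 7 8 9 10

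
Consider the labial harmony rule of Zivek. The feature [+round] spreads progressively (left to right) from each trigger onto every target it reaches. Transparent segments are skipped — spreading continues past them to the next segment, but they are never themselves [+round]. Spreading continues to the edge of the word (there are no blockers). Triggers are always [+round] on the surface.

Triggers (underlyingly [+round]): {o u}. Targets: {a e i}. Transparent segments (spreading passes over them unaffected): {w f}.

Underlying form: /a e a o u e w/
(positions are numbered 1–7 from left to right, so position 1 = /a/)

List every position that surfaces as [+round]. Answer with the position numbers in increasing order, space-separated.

4 5 6

From /o/ at 4 rightward: 5 /u/ is itself a trigger — this domain ends here.
From /u/ at 5 rightward: 6 /e/ → [+round]; 7 /w/ transparent; word edge.
Targets with no active source: positions 1 2 3 stay [-round].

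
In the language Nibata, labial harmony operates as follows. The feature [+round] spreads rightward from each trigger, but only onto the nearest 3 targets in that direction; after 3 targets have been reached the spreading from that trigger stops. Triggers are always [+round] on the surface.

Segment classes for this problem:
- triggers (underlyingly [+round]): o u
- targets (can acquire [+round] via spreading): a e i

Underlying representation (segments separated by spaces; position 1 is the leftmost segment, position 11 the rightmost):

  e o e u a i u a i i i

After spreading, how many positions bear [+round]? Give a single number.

9

From /o/ at 2 rightward: 3 /e/ → [+round]; 4 /u/ is itself a trigger — this domain ends here.
From /u/ at 4 rightward: 5 /a/ → [+round]; 6 /i/ → [+round]; 7 /u/ is itself a trigger — this domain ends here.
From /u/ at 7 rightward: 8 /a/ → [+round]; 9 /i/ → [+round]; 10 /i/ → [+round]; bound reached.
Targets with no active source: positions 1 11 stay [-round].
[+round] positions on the surface: 2 3 4 5 6 7 8 9 10.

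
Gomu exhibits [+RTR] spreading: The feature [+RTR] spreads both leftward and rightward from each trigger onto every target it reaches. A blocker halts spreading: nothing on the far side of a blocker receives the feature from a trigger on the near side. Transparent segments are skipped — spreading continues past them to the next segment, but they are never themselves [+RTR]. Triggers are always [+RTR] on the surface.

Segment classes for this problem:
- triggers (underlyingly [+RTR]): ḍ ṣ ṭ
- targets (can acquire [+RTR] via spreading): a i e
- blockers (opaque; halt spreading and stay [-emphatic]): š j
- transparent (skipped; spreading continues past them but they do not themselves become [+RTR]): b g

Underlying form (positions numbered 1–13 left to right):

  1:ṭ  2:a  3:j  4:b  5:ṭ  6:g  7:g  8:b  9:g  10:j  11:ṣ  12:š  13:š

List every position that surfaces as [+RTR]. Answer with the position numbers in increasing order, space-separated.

From /ṭ/ at 1 rightward: 2 /a/ → [+RTR]; 3 /j/ blocks.
From /ṭ/ at 1 leftward: word edge.
From /ṭ/ at 5 rightward: 6 /g/ transparent; 7 /g/ transparent; 8 /b/ transparent; 9 /g/ transparent; 10 /j/ blocks.
From /ṭ/ at 5 leftward: 4 /b/ transparent; 3 /j/ blocks.
From /ṣ/ at 11 rightward: 12 /š/ blocks.
From /ṣ/ at 11 leftward: 10 /j/ blocks.

1 2 5 11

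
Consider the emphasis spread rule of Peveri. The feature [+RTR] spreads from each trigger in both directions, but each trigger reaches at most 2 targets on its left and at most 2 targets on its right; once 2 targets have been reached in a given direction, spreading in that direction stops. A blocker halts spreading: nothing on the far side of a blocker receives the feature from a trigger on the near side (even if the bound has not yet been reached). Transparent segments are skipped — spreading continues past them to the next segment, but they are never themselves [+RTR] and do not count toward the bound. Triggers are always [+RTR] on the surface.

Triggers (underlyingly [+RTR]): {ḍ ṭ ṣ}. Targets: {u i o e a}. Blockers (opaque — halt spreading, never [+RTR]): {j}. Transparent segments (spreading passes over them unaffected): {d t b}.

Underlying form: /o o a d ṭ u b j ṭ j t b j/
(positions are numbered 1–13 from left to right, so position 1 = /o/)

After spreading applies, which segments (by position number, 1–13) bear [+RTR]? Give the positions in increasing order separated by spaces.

2 3 5 6 9

From /ṭ/ at 5 rightward: 6 /u/ → [+RTR]; 7 /b/ transparent; 8 /j/ blocks.
From /ṭ/ at 5 leftward: 4 /d/ transparent; 3 /a/ → [+RTR]; 2 /o/ → [+RTR]; bound reached.
From /ṭ/ at 9 rightward: 10 /j/ blocks.
From /ṭ/ at 9 leftward: 8 /j/ blocks.
Target with no active source: position 1 stays [-emphatic].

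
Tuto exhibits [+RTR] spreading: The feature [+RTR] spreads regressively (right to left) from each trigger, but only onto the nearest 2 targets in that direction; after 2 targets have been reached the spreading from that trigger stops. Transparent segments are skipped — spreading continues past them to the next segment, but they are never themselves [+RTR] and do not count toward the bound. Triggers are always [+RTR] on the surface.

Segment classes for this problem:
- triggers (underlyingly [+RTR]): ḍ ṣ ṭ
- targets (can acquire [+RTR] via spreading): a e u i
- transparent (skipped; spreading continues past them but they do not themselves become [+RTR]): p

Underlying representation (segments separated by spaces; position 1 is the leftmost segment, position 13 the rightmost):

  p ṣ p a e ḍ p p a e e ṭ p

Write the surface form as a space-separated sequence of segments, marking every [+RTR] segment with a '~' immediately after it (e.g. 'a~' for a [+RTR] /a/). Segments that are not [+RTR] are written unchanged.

p ṣ~ p a~ e~ ḍ~ p p a e~ e~ ṭ~ p

From /ṣ/ at 2 leftward: 1 /p/ transparent; word edge.
From /ḍ/ at 6 leftward: 5 /e/ → [+RTR]; 4 /a/ → [+RTR]; bound reached.
From /ṭ/ at 12 leftward: 11 /e/ → [+RTR]; 10 /e/ → [+RTR]; bound reached.
Target with no active source: position 9 stays [-emphatic].
[+RTR] positions on the surface: 2 4 5 6 10 11 12.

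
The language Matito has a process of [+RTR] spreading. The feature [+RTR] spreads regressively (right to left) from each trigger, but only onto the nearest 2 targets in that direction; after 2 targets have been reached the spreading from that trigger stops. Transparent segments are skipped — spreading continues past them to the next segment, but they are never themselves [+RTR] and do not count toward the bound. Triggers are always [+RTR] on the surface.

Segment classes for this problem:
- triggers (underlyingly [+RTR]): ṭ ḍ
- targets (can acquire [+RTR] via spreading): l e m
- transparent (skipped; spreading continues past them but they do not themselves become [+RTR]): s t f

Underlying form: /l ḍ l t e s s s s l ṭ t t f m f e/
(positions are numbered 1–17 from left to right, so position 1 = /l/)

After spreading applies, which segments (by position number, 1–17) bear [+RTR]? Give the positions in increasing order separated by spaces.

1 2 5 10 11

From /ḍ/ at 2 leftward: 1 /l/ → [+RTR]; word edge.
From /ṭ/ at 11 leftward: 10 /l/ → [+RTR]; 9 /s/ transparent; 8 /s/ transparent; 7 /s/ transparent; 6 /s/ transparent; 5 /e/ → [+RTR]; bound reached.
Targets with no active source: positions 3 15 17 stay [-emphatic].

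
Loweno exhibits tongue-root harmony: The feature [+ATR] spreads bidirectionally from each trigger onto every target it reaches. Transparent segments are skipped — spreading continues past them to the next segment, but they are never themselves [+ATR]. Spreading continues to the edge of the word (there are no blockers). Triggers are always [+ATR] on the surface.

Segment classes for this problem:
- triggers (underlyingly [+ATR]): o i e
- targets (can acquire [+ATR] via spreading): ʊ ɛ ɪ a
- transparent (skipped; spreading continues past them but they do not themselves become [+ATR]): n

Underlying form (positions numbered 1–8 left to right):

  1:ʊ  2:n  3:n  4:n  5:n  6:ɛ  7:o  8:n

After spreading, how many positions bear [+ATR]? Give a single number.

From /o/ at 7 rightward: 8 /n/ transparent; word edge.
From /o/ at 7 leftward: 6 /ɛ/ → [+ATR]; 5 /n/ transparent; 4 /n/ transparent; 3 /n/ transparent; 2 /n/ transparent; 1 /ʊ/ → [+ATR]; word edge.
[+ATR] positions on the surface: 1 6 7.

3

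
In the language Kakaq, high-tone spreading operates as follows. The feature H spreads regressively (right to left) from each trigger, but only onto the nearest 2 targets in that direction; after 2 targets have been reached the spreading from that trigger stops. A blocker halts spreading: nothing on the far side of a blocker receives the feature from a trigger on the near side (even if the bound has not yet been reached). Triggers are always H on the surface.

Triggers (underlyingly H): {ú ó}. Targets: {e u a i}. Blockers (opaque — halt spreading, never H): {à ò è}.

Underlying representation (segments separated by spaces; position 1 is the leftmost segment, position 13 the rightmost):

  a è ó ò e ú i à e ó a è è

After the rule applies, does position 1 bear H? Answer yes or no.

From /ó/ at 3 leftward: 2 /è/ blocks.
From /ú/ at 6 leftward: 5 /e/ → H; 4 /ò/ blocks.
From /ó/ at 10 leftward: 9 /e/ → H; 8 /à/ blocks.
Targets with no active source: positions 1 7 11 stay [-high tone].
H positions on the surface: 3 5 6 9 10.

no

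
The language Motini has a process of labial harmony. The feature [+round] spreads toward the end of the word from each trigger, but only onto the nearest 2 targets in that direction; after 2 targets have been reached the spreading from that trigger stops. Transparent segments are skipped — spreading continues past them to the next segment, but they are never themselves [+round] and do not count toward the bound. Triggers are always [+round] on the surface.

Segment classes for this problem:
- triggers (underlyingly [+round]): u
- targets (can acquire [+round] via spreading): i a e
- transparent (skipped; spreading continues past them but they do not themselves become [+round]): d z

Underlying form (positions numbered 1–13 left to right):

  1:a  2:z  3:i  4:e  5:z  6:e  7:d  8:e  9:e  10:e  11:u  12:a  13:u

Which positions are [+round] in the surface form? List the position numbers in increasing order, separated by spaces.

From /u/ at 11 rightward: 12 /a/ → [+round]; 13 /u/ is itself a trigger — this domain ends here.
From /u/ at 13 rightward: word edge.
Targets with no active source: positions 1 3 4 6 8 9 10 stay [-round].

11 12 13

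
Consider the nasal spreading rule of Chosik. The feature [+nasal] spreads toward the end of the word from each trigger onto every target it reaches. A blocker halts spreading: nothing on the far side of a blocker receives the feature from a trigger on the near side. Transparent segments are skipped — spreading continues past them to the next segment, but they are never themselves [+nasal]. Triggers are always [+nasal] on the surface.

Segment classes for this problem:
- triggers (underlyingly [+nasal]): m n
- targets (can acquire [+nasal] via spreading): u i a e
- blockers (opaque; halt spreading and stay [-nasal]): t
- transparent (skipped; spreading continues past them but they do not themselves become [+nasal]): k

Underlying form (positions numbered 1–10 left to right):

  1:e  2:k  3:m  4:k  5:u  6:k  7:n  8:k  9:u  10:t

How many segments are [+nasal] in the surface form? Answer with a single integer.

4

From /m/ at 3 rightward: 4 /k/ transparent; 5 /u/ → [+nasal]; 6 /k/ transparent; 7 /n/ is itself a trigger — this domain ends here.
From /n/ at 7 rightward: 8 /k/ transparent; 9 /u/ → [+nasal]; 10 /t/ blocks.
Target with no active source: position 1 stays [-nasal].
[+nasal] positions on the surface: 3 5 7 9.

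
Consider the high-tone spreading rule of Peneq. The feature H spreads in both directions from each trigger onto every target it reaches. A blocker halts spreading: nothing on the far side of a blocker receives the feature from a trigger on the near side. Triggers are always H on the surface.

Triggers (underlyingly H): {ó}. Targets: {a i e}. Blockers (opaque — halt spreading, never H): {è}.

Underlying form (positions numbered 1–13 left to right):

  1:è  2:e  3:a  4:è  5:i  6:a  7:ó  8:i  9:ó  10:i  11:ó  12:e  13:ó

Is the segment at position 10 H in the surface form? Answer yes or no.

From /ó/ at 7 rightward: 8 /i/ → H; 9 /ó/ is itself a trigger — this domain ends here.
From /ó/ at 7 leftward: 6 /a/ → H; 5 /i/ → H; 4 /è/ blocks.
From /ó/ at 9 rightward: 10 /i/ → H; 11 /ó/ is itself a trigger — this domain ends here.
From /ó/ at 9 leftward: 8 /i/ → H; 7 /ó/ is itself a trigger — this domain ends here.
From /ó/ at 11 rightward: 12 /e/ → H; 13 /ó/ is itself a trigger — this domain ends here.
From /ó/ at 11 leftward: 10 /i/ → H; 9 /ó/ is itself a trigger — this domain ends here.
From /ó/ at 13 rightward: word edge.
From /ó/ at 13 leftward: 12 /e/ → H; 11 /ó/ is itself a trigger — this domain ends here.
Targets with no active source: positions 2 3 stay [-high tone].
H positions on the surface: 5 6 7 8 9 10 11 12 13.

yes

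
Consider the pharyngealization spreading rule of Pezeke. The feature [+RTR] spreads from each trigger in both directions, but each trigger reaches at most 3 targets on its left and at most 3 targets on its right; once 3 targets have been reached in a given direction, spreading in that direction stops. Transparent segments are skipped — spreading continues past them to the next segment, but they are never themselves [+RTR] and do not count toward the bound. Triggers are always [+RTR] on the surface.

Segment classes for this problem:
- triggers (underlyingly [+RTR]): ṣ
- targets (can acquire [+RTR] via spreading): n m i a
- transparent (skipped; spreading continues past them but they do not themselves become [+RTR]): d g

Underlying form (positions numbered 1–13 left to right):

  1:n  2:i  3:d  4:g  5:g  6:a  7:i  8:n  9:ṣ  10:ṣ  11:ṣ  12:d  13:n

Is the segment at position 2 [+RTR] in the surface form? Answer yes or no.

no

From /ṣ/ at 9 rightward: 10 /ṣ/ is itself a trigger — this domain ends here.
From /ṣ/ at 9 leftward: 8 /n/ → [+RTR]; 7 /i/ → [+RTR]; 6 /a/ → [+RTR]; bound reached.
From /ṣ/ at 10 rightward: 11 /ṣ/ is itself a trigger — this domain ends here.
From /ṣ/ at 10 leftward: 9 /ṣ/ is itself a trigger — this domain ends here.
From /ṣ/ at 11 rightward: 12 /d/ transparent; 13 /n/ → [+RTR]; word edge.
From /ṣ/ at 11 leftward: 10 /ṣ/ is itself a trigger — this domain ends here.
Targets with no active source: positions 1 2 stay [-emphatic].
[+RTR] positions on the surface: 6 7 8 9 10 11 13.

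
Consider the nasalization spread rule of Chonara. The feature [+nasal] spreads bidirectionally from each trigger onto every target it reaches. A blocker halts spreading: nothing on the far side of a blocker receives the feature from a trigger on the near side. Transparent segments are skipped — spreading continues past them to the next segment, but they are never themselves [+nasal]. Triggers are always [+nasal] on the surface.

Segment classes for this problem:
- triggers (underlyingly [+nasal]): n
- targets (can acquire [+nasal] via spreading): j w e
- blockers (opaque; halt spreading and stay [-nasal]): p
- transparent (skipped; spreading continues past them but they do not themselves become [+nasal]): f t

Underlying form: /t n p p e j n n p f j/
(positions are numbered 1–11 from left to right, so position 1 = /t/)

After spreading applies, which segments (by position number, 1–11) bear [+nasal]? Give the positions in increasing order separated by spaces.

From /n/ at 2 rightward: 3 /p/ blocks.
From /n/ at 2 leftward: 1 /t/ transparent; word edge.
From /n/ at 7 rightward: 8 /n/ is itself a trigger — this domain ends here.
From /n/ at 7 leftward: 6 /j/ → [+nasal]; 5 /e/ → [+nasal]; 4 /p/ blocks.
From /n/ at 8 rightward: 9 /p/ blocks.
From /n/ at 8 leftward: 7 /n/ is itself a trigger — this domain ends here.
Target with no active source: position 11 stays [-nasal].

2 5 6 7 8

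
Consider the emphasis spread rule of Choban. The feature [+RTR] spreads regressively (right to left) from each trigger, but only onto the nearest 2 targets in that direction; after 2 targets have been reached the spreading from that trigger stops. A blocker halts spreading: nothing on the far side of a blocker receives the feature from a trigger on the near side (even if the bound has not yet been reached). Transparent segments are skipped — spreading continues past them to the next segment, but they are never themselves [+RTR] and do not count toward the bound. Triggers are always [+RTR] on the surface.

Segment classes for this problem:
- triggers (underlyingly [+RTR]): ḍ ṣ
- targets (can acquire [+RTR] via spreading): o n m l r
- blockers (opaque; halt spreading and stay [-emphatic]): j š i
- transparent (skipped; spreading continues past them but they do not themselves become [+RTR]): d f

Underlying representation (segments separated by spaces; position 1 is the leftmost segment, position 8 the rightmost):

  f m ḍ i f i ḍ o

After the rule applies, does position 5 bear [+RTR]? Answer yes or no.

From /ḍ/ at 3 leftward: 2 /m/ → [+RTR]; 1 /f/ transparent; word edge.
From /ḍ/ at 7 leftward: 6 /i/ blocks.
Target with no active source: position 8 stays [-emphatic].
[+RTR] positions on the surface: 2 3 7.

no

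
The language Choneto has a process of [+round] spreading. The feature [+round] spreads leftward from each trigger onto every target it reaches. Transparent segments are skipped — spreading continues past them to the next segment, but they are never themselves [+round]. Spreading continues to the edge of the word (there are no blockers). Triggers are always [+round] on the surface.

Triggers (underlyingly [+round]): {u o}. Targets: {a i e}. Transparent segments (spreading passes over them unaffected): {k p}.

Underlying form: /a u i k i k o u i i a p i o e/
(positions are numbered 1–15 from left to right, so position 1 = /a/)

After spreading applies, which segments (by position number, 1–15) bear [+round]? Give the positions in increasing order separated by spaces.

From /u/ at 2 leftward: 1 /a/ → [+round]; word edge.
From /o/ at 7 leftward: 6 /k/ transparent; 5 /i/ → [+round]; 4 /k/ transparent; 3 /i/ → [+round]; 2 /u/ is itself a trigger — this domain ends here.
From /u/ at 8 leftward: 7 /o/ is itself a trigger — this domain ends here.
From /o/ at 14 leftward: 13 /i/ → [+round]; 12 /p/ transparent; 11 /a/ → [+round]; 10 /i/ → [+round]; 9 /i/ → [+round]; 8 /u/ is itself a trigger — this domain ends here.
Target with no active source: position 15 stays [-round].

1 2 3 5 7 8 9 10 11 13 14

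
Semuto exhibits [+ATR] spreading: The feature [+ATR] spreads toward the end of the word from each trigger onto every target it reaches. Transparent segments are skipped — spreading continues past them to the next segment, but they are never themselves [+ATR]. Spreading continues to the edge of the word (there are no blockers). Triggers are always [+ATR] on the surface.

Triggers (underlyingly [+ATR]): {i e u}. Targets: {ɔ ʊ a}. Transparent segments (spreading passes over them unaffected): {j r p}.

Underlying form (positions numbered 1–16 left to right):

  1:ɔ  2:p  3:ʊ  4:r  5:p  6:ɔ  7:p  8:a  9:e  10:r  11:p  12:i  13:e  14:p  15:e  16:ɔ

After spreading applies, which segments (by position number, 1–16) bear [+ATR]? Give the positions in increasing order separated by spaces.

From /e/ at 9 rightward: 10 /r/ transparent; 11 /p/ transparent; 12 /i/ is itself a trigger — this domain ends here.
From /i/ at 12 rightward: 13 /e/ is itself a trigger — this domain ends here.
From /e/ at 13 rightward: 14 /p/ transparent; 15 /e/ is itself a trigger — this domain ends here.
From /e/ at 15 rightward: 16 /ɔ/ → [+ATR]; word edge.
Targets with no active source: positions 1 3 6 8 stay [-ATR].

9 12 13 15 16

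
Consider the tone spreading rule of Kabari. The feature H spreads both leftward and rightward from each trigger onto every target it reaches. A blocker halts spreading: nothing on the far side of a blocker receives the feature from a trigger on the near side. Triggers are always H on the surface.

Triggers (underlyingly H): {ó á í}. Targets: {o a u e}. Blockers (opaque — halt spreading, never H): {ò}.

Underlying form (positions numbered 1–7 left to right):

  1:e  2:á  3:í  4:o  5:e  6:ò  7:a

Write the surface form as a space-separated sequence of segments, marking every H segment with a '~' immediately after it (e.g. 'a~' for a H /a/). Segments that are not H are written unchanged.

From /á/ at 2 rightward: 3 /í/ is itself a trigger — this domain ends here.
From /á/ at 2 leftward: 1 /e/ → H; word edge.
From /í/ at 3 rightward: 4 /o/ → H; 5 /e/ → H; 6 /ò/ blocks.
From /í/ at 3 leftward: 2 /á/ is itself a trigger — this domain ends here.
Target with no active source: position 7 stays [-high tone].
H positions on the surface: 1 2 3 4 5.

e~ á~ í~ o~ e~ ò a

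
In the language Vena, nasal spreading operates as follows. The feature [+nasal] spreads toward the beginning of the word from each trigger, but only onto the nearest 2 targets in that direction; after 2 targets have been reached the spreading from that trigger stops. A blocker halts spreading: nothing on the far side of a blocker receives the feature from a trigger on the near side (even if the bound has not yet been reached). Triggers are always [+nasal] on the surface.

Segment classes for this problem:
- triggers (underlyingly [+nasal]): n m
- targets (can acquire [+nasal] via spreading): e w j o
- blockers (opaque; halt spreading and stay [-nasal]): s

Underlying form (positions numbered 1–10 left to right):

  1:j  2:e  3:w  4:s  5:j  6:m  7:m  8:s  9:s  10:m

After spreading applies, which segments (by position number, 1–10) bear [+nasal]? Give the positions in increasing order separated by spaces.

5 6 7 10

From /m/ at 6 leftward: 5 /j/ → [+nasal]; 4 /s/ blocks.
From /m/ at 7 leftward: 6 /m/ is itself a trigger — this domain ends here.
From /m/ at 10 leftward: 9 /s/ blocks.
Targets with no active source: positions 1 2 3 stay [-nasal].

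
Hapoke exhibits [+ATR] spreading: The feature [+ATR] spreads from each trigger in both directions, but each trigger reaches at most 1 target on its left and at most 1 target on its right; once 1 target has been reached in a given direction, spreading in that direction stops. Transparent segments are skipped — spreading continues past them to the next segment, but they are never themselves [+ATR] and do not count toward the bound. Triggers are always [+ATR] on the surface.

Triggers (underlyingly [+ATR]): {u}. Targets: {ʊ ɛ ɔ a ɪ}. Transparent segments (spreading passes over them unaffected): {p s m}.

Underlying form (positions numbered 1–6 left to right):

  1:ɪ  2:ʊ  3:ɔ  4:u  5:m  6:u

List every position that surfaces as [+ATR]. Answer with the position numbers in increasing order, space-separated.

From /u/ at 4 rightward: 5 /m/ transparent; 6 /u/ is itself a trigger — this domain ends here.
From /u/ at 4 leftward: 3 /ɔ/ → [+ATR]; bound reached.
From /u/ at 6 rightward: word edge.
From /u/ at 6 leftward: 5 /m/ transparent; 4 /u/ is itself a trigger — this domain ends here.
Targets with no active source: positions 1 2 stay [-ATR].

3 4 6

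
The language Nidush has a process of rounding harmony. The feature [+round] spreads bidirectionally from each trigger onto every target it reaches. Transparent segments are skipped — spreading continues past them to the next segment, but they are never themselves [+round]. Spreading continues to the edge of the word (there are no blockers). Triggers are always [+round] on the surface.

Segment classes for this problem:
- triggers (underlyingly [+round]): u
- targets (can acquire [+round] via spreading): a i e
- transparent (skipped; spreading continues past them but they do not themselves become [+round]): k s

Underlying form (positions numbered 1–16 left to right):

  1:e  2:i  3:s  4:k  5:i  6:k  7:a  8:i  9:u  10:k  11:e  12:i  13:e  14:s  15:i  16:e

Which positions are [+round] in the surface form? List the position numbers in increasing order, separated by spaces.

1 2 5 7 8 9 11 12 13 15 16

From /u/ at 9 rightward: 10 /k/ transparent; 11 /e/ → [+round]; 12 /i/ → [+round]; 13 /e/ → [+round]; 14 /s/ transparent; 15 /i/ → [+round]; 16 /e/ → [+round]; word edge.
From /u/ at 9 leftward: 8 /i/ → [+round]; 7 /a/ → [+round]; 6 /k/ transparent; 5 /i/ → [+round]; 4 /k/ transparent; 3 /s/ transparent; 2 /i/ → [+round]; 1 /e/ → [+round]; word edge.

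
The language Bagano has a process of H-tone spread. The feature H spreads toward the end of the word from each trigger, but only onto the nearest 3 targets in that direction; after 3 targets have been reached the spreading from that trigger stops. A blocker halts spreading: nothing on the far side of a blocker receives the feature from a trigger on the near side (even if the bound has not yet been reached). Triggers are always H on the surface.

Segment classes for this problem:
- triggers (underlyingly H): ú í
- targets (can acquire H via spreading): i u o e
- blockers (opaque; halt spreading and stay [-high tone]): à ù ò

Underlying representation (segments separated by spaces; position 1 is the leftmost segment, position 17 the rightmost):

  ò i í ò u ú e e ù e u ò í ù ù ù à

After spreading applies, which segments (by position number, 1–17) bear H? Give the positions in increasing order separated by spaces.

From /í/ at 3 rightward: 4 /ò/ blocks.
From /ú/ at 6 rightward: 7 /e/ → H; 8 /e/ → H; 9 /ù/ blocks.
From /í/ at 13 rightward: 14 /ù/ blocks.
Targets with no active source: positions 2 5 10 11 stay [-high tone].

3 6 7 8 13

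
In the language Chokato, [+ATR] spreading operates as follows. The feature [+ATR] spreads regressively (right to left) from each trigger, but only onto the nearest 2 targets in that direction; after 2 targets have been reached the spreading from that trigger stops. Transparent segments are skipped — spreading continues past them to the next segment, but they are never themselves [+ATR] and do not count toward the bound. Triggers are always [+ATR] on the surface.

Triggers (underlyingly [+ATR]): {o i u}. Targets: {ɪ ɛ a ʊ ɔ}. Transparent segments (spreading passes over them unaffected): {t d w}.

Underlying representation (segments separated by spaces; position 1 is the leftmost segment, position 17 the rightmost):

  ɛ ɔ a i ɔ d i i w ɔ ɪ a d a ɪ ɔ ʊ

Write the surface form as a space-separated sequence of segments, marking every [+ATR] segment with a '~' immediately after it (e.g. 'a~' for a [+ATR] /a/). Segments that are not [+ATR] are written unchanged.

From /i/ at 4 leftward: 3 /a/ → [+ATR]; 2 /ɔ/ → [+ATR]; bound reached.
From /i/ at 7 leftward: 6 /d/ transparent; 5 /ɔ/ → [+ATR]; 4 /i/ is itself a trigger — this domain ends here.
From /i/ at 8 leftward: 7 /i/ is itself a trigger — this domain ends here.
Targets with no active source: positions 1 10 11 12 14 15 16 17 stay [-ATR].
[+ATR] positions on the surface: 2 3 4 5 7 8.

ɛ ɔ~ a~ i~ ɔ~ d i~ i~ w ɔ ɪ a d a ɪ ɔ ʊ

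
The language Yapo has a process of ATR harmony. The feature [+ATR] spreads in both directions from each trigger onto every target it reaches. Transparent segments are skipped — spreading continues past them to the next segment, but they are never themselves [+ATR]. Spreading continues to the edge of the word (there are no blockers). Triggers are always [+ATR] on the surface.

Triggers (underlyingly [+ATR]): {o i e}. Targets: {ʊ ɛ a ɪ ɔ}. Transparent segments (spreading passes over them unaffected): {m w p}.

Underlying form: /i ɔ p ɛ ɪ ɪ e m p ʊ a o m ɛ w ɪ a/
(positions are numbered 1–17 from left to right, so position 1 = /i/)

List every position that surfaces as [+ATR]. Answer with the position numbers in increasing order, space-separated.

From /i/ at 1 rightward: 2 /ɔ/ → [+ATR]; 3 /p/ transparent; 4 /ɛ/ → [+ATR]; 5 /ɪ/ → [+ATR]; 6 /ɪ/ → [+ATR]; 7 /e/ is itself a trigger — this domain ends here.
From /i/ at 1 leftward: word edge.
From /e/ at 7 rightward: 8 /m/ transparent; 9 /p/ transparent; 10 /ʊ/ → [+ATR]; 11 /a/ → [+ATR]; 12 /o/ is itself a trigger — this domain ends here.
From /e/ at 7 leftward: 6 /ɪ/ → [+ATR]; 5 /ɪ/ → [+ATR]; 4 /ɛ/ → [+ATR]; 3 /p/ transparent; 2 /ɔ/ → [+ATR]; 1 /i/ is itself a trigger — this domain ends here.
From /o/ at 12 rightward: 13 /m/ transparent; 14 /ɛ/ → [+ATR]; 15 /w/ transparent; 16 /ɪ/ → [+ATR]; 17 /a/ → [+ATR]; word edge.
From /o/ at 12 leftward: 11 /a/ → [+ATR]; 10 /ʊ/ → [+ATR]; 9 /p/ transparent; 8 /m/ transparent; 7 /e/ is itself a trigger — this domain ends here.

1 2 4 5 6 7 10 11 12 14 16 17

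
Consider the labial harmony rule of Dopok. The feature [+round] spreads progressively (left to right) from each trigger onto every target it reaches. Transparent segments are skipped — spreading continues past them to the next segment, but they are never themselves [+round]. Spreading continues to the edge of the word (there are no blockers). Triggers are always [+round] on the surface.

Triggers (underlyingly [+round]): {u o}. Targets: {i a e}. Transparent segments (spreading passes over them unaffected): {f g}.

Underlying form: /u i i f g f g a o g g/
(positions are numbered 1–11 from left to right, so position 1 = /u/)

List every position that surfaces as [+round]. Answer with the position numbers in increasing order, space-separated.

From /u/ at 1 rightward: 2 /i/ → [+round]; 3 /i/ → [+round]; 4 /f/ transparent; 5 /g/ transparent; 6 /f/ transparent; 7 /g/ transparent; 8 /a/ → [+round]; 9 /o/ is itself a trigger — this domain ends here.
From /o/ at 9 rightward: 10 /g/ transparent; 11 /g/ transparent; word edge.

1 2 3 8 9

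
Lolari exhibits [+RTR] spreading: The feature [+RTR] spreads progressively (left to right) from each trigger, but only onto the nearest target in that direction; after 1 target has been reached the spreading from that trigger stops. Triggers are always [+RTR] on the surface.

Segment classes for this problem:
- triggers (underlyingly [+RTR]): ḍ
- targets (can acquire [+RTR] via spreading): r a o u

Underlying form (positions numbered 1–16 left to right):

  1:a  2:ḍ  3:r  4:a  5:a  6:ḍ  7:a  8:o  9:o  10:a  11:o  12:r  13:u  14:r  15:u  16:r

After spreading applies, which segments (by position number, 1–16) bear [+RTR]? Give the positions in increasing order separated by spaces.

From /ḍ/ at 2 rightward: 3 /r/ → [+RTR]; bound reached.
From /ḍ/ at 6 rightward: 7 /a/ → [+RTR]; bound reached.
Targets with no active source: positions 1 4 5 8 9 10 11 12 13 14 15 16 stay [-emphatic].

2 3 6 7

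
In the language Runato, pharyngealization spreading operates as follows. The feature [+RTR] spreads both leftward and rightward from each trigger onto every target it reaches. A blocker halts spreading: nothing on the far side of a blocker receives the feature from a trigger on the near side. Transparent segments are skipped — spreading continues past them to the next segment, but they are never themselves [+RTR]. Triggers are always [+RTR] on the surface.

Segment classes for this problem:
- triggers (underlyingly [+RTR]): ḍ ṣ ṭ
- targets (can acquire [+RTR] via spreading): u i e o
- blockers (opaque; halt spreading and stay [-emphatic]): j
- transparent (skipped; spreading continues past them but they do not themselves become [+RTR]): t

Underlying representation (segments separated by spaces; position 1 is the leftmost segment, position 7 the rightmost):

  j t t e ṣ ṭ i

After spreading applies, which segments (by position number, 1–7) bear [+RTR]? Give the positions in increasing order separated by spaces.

From /ṣ/ at 5 rightward: 6 /ṭ/ is itself a trigger — this domain ends here.
From /ṣ/ at 5 leftward: 4 /e/ → [+RTR]; 3 /t/ transparent; 2 /t/ transparent; 1 /j/ blocks.
From /ṭ/ at 6 rightward: 7 /i/ → [+RTR]; word edge.
From /ṭ/ at 6 leftward: 5 /ṣ/ is itself a trigger — this domain ends here.

4 5 6 7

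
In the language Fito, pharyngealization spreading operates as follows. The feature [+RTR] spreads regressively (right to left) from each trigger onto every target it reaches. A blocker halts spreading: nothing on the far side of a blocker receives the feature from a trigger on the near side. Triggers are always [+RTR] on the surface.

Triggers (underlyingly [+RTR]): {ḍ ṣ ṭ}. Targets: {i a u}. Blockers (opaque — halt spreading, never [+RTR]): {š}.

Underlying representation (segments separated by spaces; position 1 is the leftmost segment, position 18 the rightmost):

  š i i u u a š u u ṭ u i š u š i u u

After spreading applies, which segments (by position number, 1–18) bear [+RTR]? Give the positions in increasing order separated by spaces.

From /ṭ/ at 10 leftward: 9 /u/ → [+RTR]; 8 /u/ → [+RTR]; 7 /š/ blocks.
Targets with no active source: positions 2 3 4 5 6 11 12 14 16 17 18 stay [-emphatic].

8 9 10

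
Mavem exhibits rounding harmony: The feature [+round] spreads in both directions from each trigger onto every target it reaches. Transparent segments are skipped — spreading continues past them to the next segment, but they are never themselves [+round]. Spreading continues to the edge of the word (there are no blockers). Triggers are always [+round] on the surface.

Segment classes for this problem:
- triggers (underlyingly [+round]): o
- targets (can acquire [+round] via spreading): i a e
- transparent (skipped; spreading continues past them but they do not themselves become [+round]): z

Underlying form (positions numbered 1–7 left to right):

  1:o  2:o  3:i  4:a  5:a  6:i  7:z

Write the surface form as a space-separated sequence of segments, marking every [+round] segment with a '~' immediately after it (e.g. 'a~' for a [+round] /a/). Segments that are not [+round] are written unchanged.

From /o/ at 1 rightward: 2 /o/ is itself a trigger — this domain ends here.
From /o/ at 1 leftward: word edge.
From /o/ at 2 rightward: 3 /i/ → [+round]; 4 /a/ → [+round]; 5 /a/ → [+round]; 6 /i/ → [+round]; 7 /z/ transparent; word edge.
From /o/ at 2 leftward: 1 /o/ is itself a trigger — this domain ends here.
[+round] positions on the surface: 1 2 3 4 5 6.

o~ o~ i~ a~ a~ i~ z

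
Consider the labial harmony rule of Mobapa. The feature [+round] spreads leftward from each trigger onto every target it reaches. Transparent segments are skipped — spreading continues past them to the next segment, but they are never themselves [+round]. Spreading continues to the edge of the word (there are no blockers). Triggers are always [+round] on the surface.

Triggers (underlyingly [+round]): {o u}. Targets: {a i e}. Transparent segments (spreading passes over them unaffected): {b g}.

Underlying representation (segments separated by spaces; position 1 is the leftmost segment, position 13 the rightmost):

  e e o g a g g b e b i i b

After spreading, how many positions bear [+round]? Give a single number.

3

From /o/ at 3 leftward: 2 /e/ → [+round]; 1 /e/ → [+round]; word edge.
Targets with no active source: positions 5 9 11 12 stay [-round].
[+round] positions on the surface: 1 2 3.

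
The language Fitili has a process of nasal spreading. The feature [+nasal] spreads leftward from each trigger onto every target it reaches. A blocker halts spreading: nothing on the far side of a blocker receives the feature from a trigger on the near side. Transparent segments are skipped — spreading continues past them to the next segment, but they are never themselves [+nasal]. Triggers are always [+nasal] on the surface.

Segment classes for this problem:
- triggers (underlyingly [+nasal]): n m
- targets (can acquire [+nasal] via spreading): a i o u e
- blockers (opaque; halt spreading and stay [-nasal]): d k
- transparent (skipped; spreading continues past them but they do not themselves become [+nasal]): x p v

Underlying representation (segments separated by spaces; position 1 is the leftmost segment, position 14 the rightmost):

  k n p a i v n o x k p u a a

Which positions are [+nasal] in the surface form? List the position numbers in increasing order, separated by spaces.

From /n/ at 2 leftward: 1 /k/ blocks.
From /n/ at 7 leftward: 6 /v/ transparent; 5 /i/ → [+nasal]; 4 /a/ → [+nasal]; 3 /p/ transparent; 2 /n/ is itself a trigger — this domain ends here.
Targets with no active source: positions 8 12 13 14 stay [-nasal].

2 4 5 7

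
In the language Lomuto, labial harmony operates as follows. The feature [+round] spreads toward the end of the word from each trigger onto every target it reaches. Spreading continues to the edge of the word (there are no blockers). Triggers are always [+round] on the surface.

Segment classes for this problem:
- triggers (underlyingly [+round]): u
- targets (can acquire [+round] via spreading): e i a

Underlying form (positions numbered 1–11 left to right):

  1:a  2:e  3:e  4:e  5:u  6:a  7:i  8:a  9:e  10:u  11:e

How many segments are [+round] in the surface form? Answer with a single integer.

From /u/ at 5 rightward: 6 /a/ → [+round]; 7 /i/ → [+round]; 8 /a/ → [+round]; 9 /e/ → [+round]; 10 /u/ is itself a trigger — this domain ends here.
From /u/ at 10 rightward: 11 /e/ → [+round]; word edge.
Targets with no active source: positions 1 2 3 4 stay [-round].
[+round] positions on the surface: 5 6 7 8 9 10 11.

7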